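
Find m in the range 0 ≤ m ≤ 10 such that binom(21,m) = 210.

2

C(21,m) increases on 0 ≤ m ≤ 10. C(21,1) = 21 and C(21,2) = 210, so m = 2.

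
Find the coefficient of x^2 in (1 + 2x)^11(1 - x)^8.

Coefficient of x^2 = Σ_{j} C(11,j)·2^j·C(8,2-j)·(-1)^(2-j) for j from 0 to 2.
= 28 + (-176) + 220 = 72.

72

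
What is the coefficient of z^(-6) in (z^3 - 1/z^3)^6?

15

General term: C(6,j)·(z^3)^j·(-1/z^3)^(6-j), with z-exponent 3j − 3(6−j) = 6j − 18.
Set 6j − 18 = -6: j = 2.
C(6,2) = 15; 1^2 = 1; (-1)^4 = 1.
Coefficient = 15 · 1 · 1 = 15.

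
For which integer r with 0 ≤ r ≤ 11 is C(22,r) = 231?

2

C(22,r) increases on 0 ≤ r ≤ 11. C(22,1) = 22 and C(22,2) = 231, so r = 2.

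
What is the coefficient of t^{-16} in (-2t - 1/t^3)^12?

25344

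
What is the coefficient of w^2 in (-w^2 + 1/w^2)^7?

General term: C(7,j)·(-w^2)^j·(1/w^2)^(7-j), with w-exponent 2j − 2(7−j) = 4j − 14.
Set 4j − 14 = 2: j = 4.
C(7,4) = 35; (-1)^4 = 1; 1^3 = 1.
Coefficient = 35 · 1 · 1 = 35.

35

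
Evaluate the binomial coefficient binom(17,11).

C(17,11) = C(17,6) by symmetry.
C(17,6) = (17·16·15·14·13·12) / 6! = 8910720 / 720 = 12376.

12376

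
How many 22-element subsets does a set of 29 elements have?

1560780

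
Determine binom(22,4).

7315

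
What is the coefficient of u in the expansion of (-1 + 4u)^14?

-56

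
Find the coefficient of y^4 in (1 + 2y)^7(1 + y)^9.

Coefficient of y^4 = Σ_{j} C(7,j)·2^j·C(9,4-j)·1^(4-j) for j from 0 to 4.
= 126 + 1176 + 3024 + 2520 + 560 = 7406.

7406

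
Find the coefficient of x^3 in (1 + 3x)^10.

3240

The general term is C(10,j)·(1)^j·(3x)^(10-j); the x^3 term has j = 7.
C(10,7) = 120.
Coefficient = C(10,7) · 3^3 = 120 · 27 = 3240.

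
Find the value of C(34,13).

927983760

C(34,13) = (34·33·32·31·30·29·28·27·26·25·24·23·22) / 13! = 5778574175582208000 / 6227020800 = 927983760.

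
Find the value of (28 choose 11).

21474180

C(28,11) = (28·27·26·25·24·23·22·21·20·19·18) / 11! = 857180548224000 / 39916800 = 21474180.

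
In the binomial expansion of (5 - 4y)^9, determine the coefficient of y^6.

The general term is C(9,j)·(5)^j·(-4y)^(9-j); the y^6 term has j = 3.
C(9,3) = 84.
Coefficient = C(9,3) · 5^3 · (-4)^6 = 84 · 125 · 4096 = 43008000.

43008000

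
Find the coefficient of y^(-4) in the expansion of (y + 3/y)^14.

General term: C(14,j)·(y)^j·(3/y)^(14-j), with y-exponent 1j − 1(14−j) = 2j − 14.
Set 2j − 14 = -4: j = 5.
C(14,5) = 2002; 1^5 = 1; 3^9 = 19683.
Coefficient = 2002 · 1 · 19683 = 39405366.

39405366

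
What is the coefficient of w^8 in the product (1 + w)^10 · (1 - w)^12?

90

Coefficient of w^8 = Σ_{j} C(10,j)·1^j·C(12,8-j)·(-1)^(8-j) for j from 0 to 8.
= 495 + (-7920) + 41580 + (-95040) + 103950 + (-55440) + 13860 + (-1440) + 45 = 90.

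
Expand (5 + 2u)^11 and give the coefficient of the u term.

214843750

The general term is C(11,j)·(5)^j·(2u)^(11-j); the u^1 term has j = 10.
C(11,10) = 11.
Coefficient = C(11,10) · 5^10 · 2^1 = 11 · 9765625 · 2 = 214843750.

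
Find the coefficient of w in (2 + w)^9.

The general term is C(9,j)·(2)^j·(w)^(9-j); the w^1 term has j = 8.
C(9,8) = 9.
Coefficient = C(9,8) · 2^8 = 9 · 256 = 2304.

2304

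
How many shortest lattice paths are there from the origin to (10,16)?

5311735

Each path is a sequence of 26 steps with 10 rights: C(26,10) = 5311735.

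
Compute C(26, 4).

C(26,4) = (26·25·24·23) / 4! = 358800 / 24 = 14950.

14950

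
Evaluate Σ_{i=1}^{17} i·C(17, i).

Differentiating (1+x)^17 and setting x=1: Σ i·C(17,i) = 17·2^16 = 1114112.

1114112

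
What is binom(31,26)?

C(31,26) = C(31,5) by symmetry.
C(31,5) = (31·30·29·28·27) / 5! = 20389320 / 120 = 169911.

169911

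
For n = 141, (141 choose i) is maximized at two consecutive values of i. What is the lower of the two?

70

For odd n = 141, C(141,i) peaks at i = (n−1)/2 and (n+1)/2; the lower is 70.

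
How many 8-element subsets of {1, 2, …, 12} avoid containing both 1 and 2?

285

All 8-subsets: C(12,8) = 495. Those containing both fixed elements: C(10,6) = 210.
495 − 210 = 285.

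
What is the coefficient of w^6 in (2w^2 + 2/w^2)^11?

675840

General term: C(11,j)·(2w^2)^j·(2/w^2)^(11-j), with w-exponent 2j − 2(11−j) = 4j − 22.
Set 4j − 22 = 6: j = 7.
C(11,7) = 330; 2^7 = 128; 2^4 = 16.
Coefficient = 330 · 128 · 16 = 675840.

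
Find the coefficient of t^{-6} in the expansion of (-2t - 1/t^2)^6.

60

General term: C(6,j)·(-2t)^j·(-1/t^2)^(6-j), with t-exponent 1j − 2(6−j) = 3j − 12.
Set 3j − 12 = -6: j = 2.
C(6,2) = 15; (-2)^2 = 4; (-1)^4 = 1.
Coefficient = 15 · 4 · 1 = 60.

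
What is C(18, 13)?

8568

C(18,13) = C(18,5) by symmetry.
C(18,5) = (18·17·16·15·14) / 5! = 1028160 / 120 = 8568.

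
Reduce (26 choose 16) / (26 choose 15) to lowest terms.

11/16

C(n,k+1)/C(n,k) = (n−k)/(k+1) = (26−15)/(15+1) = 11/16.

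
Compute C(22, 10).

C(22,10) = (22·21·20·19·18·17·16·15·14·13) / 10! = 2346549004800 / 3628800 = 646646.

646646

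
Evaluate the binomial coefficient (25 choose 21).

12650

C(25,21) = C(25,4) by symmetry.
C(25,4) = (25·24·23·22) / 4! = 303600 / 24 = 12650.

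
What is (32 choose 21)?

C(32,21) = C(32,11) by symmetry.
C(32,11) = (32·31·30·29·28·27·26·25·24·23·22) / 11! = 5150244363264000 / 39916800 = 129024480.

129024480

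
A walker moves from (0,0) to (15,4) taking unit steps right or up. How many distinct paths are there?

3876

Each path is a sequence of 19 steps with 15 rights: C(19,15) = 3876.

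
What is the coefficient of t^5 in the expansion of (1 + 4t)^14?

2050048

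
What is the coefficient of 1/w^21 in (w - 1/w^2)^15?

455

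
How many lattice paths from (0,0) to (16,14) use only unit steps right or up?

145422675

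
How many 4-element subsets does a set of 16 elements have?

C(16,4) = (16·15·14·13) / 4! = 43680 / 24 = 1820.

1820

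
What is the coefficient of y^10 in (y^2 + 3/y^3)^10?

405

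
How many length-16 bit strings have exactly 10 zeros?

8008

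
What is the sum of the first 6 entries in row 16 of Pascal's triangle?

6885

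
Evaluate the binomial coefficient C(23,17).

C(23,17) = C(23,6) by symmetry.
C(23,6) = (23·22·21·20·19·18) / 6! = 72681840 / 720 = 100947.

100947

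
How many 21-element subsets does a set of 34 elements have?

927983760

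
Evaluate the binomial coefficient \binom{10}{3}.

120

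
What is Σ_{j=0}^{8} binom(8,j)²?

12870

Σ C(8,j)² is the coefficient of x^8 in (1+x)^8(1+x)^8 = (1+x)^16, i.e. C(16,8) = 12870.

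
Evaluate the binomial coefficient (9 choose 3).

C(9,3) = (9·8·7) / 3! = 504 / 6 = 84.

84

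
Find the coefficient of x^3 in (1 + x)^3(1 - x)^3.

Coefficient of x^3 = Σ_{j} C(3,j)·1^j·C(3,3-j)·(-1)^(3-j) for j from 0 to 3.
= (-1) + 9 + (-9) + 1 = 0.

0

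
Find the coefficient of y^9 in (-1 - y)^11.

The general term is C(11,j)·(-1)^j·(-y)^(11-j); the y^9 term has j = 2.
C(11,2) = 55.
Coefficient = C(11,2) · (-1)^9 = 55 · (-1) = -55.

-55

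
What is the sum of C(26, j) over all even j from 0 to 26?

Even-j terms of row 26 sum to 2^25 = 33554432.

33554432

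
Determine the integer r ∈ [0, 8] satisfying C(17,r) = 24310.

8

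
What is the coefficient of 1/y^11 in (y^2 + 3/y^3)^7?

General term: C(7,j)·(y^2)^j·(3/y^3)^(7-j), with y-exponent 2j − 3(7−j) = 5j − 21.
Set 5j − 21 = -11: j = 2.
C(7,2) = 21; 1^2 = 1; 3^5 = 243.
Coefficient = 21 · 1 · 243 = 5103.

5103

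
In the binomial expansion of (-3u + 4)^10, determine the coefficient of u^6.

39191040

The general term is C(10,j)·(-3u)^j·(4)^(10-j); the u^6 term has j = 6.
C(10,6) = 210.
Coefficient = C(10,6) · (-3)^6 · 4^4 = 210 · 729 · 256 = 39191040.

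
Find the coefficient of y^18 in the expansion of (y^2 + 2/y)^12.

264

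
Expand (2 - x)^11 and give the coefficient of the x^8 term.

The general term is C(11,j)·(2)^j·(-x)^(11-j); the x^8 term has j = 3.
C(11,3) = 165.
Coefficient = C(11,3) · 2^3 = 165 · 8 = 1320.

1320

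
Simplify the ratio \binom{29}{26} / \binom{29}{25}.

2/13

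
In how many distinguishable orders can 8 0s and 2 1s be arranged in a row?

45

Choose positions for the 0s: C(10,8) = 45.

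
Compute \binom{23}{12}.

1352078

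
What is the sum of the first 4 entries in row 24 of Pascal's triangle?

2325

1 + 24 + 276 + 2024 = 2325.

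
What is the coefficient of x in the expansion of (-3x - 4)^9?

-1769472

The general term is C(9,j)·(-3x)^j·(-4)^(9-j); the x^1 term has j = 1.
C(9,1) = 9.
Coefficient = C(9,1) · (-3)^1 · (-4)^8 = 9 · (-3) · 65536 = -1769472.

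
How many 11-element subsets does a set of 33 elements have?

C(33,11) = (33·32·31·30·29·28·27·26·25·24·23) / 11! = 7725366544896000 / 39916800 = 193536720.

193536720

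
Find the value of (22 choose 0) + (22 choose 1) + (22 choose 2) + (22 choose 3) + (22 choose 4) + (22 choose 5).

35443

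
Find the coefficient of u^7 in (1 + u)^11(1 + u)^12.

245157

Coefficient of u^7 = Σ_{j} C(11,j)·C(12,7-j) for j from 0 to 7.
= 792 + 10164 + 43560 + 81675 + 72600 + 30492 + 5544 + 330 = 245157.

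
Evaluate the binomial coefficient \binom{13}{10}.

286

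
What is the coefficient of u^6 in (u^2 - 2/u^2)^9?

General term: C(9,j)·(u^2)^j·(-2/u^2)^(9-j), with u-exponent 2j − 2(9−j) = 4j − 18.
Set 4j − 18 = 6: j = 6.
C(9,6) = 84; 1^6 = 1; (-2)^3 = -8.
Coefficient = 84 · 1 · (-8) = -672.

-672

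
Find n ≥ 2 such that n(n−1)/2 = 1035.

46

n(n−1)/2 = 1035 ⇒ n(n−1) = 2070. Since 46·45 = 2070, n = 46.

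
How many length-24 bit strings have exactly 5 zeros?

Choose the 5 positions: C(24,5) = 42504.

42504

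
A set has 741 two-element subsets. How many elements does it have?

n(n−1)/2 = 741 ⇒ n(n−1) = 1482. Since 39·38 = 1482, n = 39.

39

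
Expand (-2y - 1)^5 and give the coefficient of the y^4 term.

The general term is C(5,j)·(-2y)^j·(-1)^(5-j); the y^4 term has j = 4.
C(5,4) = 5.
Coefficient = C(5,4) · (-2)^4 · (-1)^1 = 5 · 16 · (-1) = -80.

-80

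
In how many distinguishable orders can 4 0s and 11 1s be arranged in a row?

1365

Choose positions for the 0s: C(15,4) = 1365.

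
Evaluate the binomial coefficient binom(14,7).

C(14,7) = (14·13·12·11·10·9·8) / 7! = 17297280 / 5040 = 3432.

3432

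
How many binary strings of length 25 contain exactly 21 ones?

12650

Choose the 21 positions: C(25,21) = 12650.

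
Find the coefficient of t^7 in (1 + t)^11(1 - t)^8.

Coefficient of t^7 = Σ_{j} C(11,j)·1^j·C(8,7-j)·(-1)^(7-j) for j from 0 to 7.
= (-8) + 308 + (-3080) + 11550 + (-18480) + 12936 + (-3696) + 330 = -140.

-140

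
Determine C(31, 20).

C(31,20) = C(31,11) by symmetry.
C(31,11) = (31·30·29·28·27·26·25·24·23·22·21) / 11! = 3379847863392000 / 39916800 = 84672315.

84672315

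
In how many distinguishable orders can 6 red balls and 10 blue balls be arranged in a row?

8008

Choose positions for the red balls: C(16,6) = 8008.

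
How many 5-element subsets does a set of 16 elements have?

C(16,5) = (16·15·14·13·12) / 5! = 524160 / 120 = 4368.

4368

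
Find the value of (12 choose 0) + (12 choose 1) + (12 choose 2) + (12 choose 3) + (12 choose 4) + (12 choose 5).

1 + 12 + 66 + 220 + 495 + 792 = 1586.

1586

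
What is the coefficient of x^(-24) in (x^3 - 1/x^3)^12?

66

General term: C(12,j)·(x^3)^j·(-1/x^3)^(12-j), with x-exponent 3j − 3(12−j) = 6j − 36.
Set 6j − 36 = -24: j = 2.
C(12,2) = 66; 1^2 = 1; (-1)^10 = 1.
Coefficient = 66 · 1 · 1 = 66.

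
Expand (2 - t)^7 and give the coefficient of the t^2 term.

672

The general term is C(7,j)·(2)^j·(-t)^(7-j); the t^2 term has j = 5.
C(7,5) = 21.
Coefficient = C(7,5) · 2^5 = 21 · 32 = 672.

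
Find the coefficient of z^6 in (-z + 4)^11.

The general term is C(11,j)·(-z)^j·(4)^(11-j); the z^6 term has j = 6.
C(11,6) = 462.
Coefficient = C(11,6) · 4^5 = 462 · 1024 = 473088.

473088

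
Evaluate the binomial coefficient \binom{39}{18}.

62359143990

C(39,18) = (39·38·37·36·35·34·33·32·31·30·29·28·27·26·25·24·23·22) / 18! = 399246543793282239774720000 / 6402373705728000 = 62359143990.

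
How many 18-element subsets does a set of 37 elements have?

C(37,18) = (37·36·35·34·33·32·31·30·29·28·27·26·25·24·23·22·21·20) / 18! = 113146793787569865523200000 / 6402373705728000 = 17672631900.

17672631900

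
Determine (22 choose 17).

26334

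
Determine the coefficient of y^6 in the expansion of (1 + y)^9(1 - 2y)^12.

Coefficient of y^6 = Σ_{j} C(9,j)·1^j·C(12,6-j)·(-2)^(6-j) for j from 0 to 6.
= 59136 + (-228096) + 285120 + (-147840) + 33264 + (-3024) + 84 = -1356.

-1356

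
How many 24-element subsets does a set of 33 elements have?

38567100

C(33,24) = C(33,9) by symmetry.
C(33,9) = (33·32·31·30·29·28·27·26·25) / 9! = 13995229248000 / 362880 = 38567100.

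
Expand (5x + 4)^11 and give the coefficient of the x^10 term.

The general term is C(11,j)·(5x)^j·(4)^(11-j); the x^10 term has j = 10.
C(11,10) = 11.
Coefficient = C(11,10) · 5^10 · 4^1 = 11 · 9765625 · 4 = 429687500.

429687500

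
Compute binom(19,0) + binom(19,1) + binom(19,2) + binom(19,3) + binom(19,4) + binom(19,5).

1 + 19 + 171 + 969 + 3876 + 11628 = 16664.

16664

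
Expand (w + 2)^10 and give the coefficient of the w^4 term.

13440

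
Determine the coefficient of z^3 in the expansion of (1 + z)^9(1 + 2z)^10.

3384

Coefficient of z^3 = Σ_{j} C(9,j)·1^j·C(10,3-j)·2^(3-j) for j from 0 to 3.
= 960 + 1620 + 720 + 84 = 3384.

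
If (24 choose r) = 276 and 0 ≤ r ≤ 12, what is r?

2

C(24,r) increases on 0 ≤ r ≤ 12. C(24,1) = 24 and C(24,2) = 276, so r = 2.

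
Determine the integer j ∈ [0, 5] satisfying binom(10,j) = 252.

C(10,j) increases on 0 ≤ j ≤ 5. C(10,4) = 210 and C(10,5) = 252, so j = 5.

5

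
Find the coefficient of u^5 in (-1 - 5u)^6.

18750

The general term is C(6,j)·(-1)^j·(-5u)^(6-j); the u^5 term has j = 1.
C(6,1) = 6.
Coefficient = C(6,1) · (-1)^1 · (-5)^5 = 6 · (-1) · (-3125) = 18750.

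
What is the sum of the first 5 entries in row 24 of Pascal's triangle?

12951

1 + 24 + 276 + 2024 + 10626 = 12951.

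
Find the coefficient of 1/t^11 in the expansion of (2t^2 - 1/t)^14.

General term: C(14,j)·(2t^2)^j·(-1/t)^(14-j), with t-exponent 2j − 1(14−j) = 3j − 14.
Set 3j − 14 = -11: j = 1.
C(14,1) = 14; 2^1 = 2; (-1)^13 = -1.
Coefficient = 14 · 2 · (-1) = -28.

-28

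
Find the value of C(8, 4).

C(8,4) = (8·7·6·5) / 4! = 1680 / 24 = 70.

70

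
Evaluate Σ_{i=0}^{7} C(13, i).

1 + 13 + 78 + 286 + 715 + 1287 + 1716 + 1716 = 5812.

5812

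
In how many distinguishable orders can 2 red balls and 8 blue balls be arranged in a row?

45

Choose positions for the red balls: C(10,2) = 45.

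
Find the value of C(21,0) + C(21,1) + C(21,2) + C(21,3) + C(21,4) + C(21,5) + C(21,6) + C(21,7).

198440

1 + 21 + 210 + 1330 + 5985 + 20349 + 54264 + 116280 = 198440.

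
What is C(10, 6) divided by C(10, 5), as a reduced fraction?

C(n,k+1)/C(n,k) = (n−k)/(k+1) = (10−5)/(5+1) = 5/6.

5/6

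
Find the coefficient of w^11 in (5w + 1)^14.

The general term is C(14,j)·(5w)^j·(1)^(14-j); the w^11 term has j = 11.
C(14,11) = 364.
Coefficient = C(14,11) · 5^11 = 364 · 48828125 = 17773437500.

17773437500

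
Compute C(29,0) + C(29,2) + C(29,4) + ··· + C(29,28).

Even-j terms of row 29 sum to 2^28 = 268435456.

268435456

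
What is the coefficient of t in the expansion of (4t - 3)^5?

1620

The general term is C(5,j)·(4t)^j·(-3)^(5-j); the t^1 term has j = 1.
C(5,1) = 5.
Coefficient = C(5,1) · 4^1 · (-3)^4 = 5 · 4 · 81 = 1620.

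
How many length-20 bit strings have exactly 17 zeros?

1140

Choose the 17 positions: C(20,17) = 1140.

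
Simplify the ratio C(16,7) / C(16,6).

C(n,k+1)/C(n,k) = (n−k)/(k+1) = (16−6)/(6+1) = 10/7.

10/7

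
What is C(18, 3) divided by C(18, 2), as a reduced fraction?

C(n,k+1)/C(n,k) = (n−k)/(k+1) = (18−2)/(2+1) = 16/3.

16/3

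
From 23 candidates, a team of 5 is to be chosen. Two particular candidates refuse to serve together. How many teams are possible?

32319

All 5-subsets: C(23,5) = 33649. Those containing both fixed elements: C(21,3) = 1330.
33649 − 1330 = 32319.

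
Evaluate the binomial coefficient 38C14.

C(38,14) = (38·37·36·35·34·33·32·31·30·29·28·27·26·25) / 14! = 842975203103953920000 / 87178291200 = 9669554100.

9669554100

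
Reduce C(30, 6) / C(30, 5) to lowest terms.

25/6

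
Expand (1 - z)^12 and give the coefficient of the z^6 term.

924

The general term is C(12,j)·(1)^j·(-z)^(12-j); the z^6 term has j = 6.
C(12,6) = 924.
Coefficient = C(12,6) = 924.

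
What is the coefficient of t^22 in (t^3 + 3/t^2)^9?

General term: C(9,j)·(t^3)^j·(3/t^2)^(9-j), with t-exponent 3j − 2(9−j) = 5j − 18.
Set 5j − 18 = 22: j = 8.
C(9,8) = 9; 1^8 = 1; 3^1 = 3.
Coefficient = 9 · 1 · 3 = 27.

27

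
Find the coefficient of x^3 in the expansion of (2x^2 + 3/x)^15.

6304858560

General term: C(15,j)·(2x^2)^j·(3/x)^(15-j), with x-exponent 2j − 1(15−j) = 3j − 15.
Set 3j − 15 = 3: j = 6.
C(15,6) = 5005; 2^6 = 64; 3^9 = 19683.
Coefficient = 5005 · 64 · 19683 = 6304858560.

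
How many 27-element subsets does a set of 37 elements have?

348330136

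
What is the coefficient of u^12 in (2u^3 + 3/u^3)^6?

General term: C(6,j)·(2u^3)^j·(3/u^3)^(6-j), with u-exponent 3j − 3(6−j) = 6j − 18.
Set 6j − 18 = 12: j = 5.
C(6,5) = 6; 2^5 = 32; 3^1 = 3.
Coefficient = 6 · 32 · 3 = 576.

576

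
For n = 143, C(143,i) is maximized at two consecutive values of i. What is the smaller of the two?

71

For odd n = 143, C(143,i) peaks at i = (n−1)/2 and (n+1)/2; the smaller is 71.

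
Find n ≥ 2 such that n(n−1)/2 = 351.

27

n(n−1)/2 = 351 ⇒ n(n−1) = 702. Since 27·26 = 702, n = 27.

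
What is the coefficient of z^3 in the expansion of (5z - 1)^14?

-45500

The general term is C(14,j)·(5z)^j·(-1)^(14-j); the z^3 term has j = 3.
C(14,3) = 364.
Coefficient = C(14,3) · 5^3 · (-1)^11 = 364 · 125 · (-1) = -45500.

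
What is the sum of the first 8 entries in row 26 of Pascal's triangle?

971712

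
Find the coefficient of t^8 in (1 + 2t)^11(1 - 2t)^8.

Coefficient of t^8 = Σ_{j} C(11,j)·2^j·C(8,8-j)·(-2)^(8-j) for j from 0 to 8.
= 256 + (-22528) + 394240 + (-2365440) + 5913600 + (-6623232) + 3311616 + (-675840) + 42240 = -25088.

-25088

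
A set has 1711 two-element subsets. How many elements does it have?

n(n−1)/2 = 1711 ⇒ n(n−1) = 3422. Since 59·58 = 3422, n = 59.

59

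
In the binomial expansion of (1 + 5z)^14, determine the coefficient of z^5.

6256250

The general term is C(14,j)·(1)^j·(5z)^(14-j); the z^5 term has j = 9.
C(14,9) = 2002.
Coefficient = C(14,9) · 5^5 = 2002 · 3125 = 6256250.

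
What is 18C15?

C(18,15) = C(18,3) by symmetry.
C(18,3) = (18·17·16) / 3! = 4896 / 6 = 816.

816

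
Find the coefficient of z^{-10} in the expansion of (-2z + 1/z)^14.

General term: C(14,j)·(-2z)^j·(1/z)^(14-j), with z-exponent 1j − 1(14−j) = 2j − 14.
Set 2j − 14 = -10: j = 2.
C(14,2) = 91; (-2)^2 = 4; 1^12 = 1.
Coefficient = 91 · 4 · 1 = 364.

364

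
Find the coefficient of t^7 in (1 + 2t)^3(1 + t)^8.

Coefficient of t^7 = Σ_{j} C(3,j)·2^j·C(8,7-j)·1^(7-j) for j from 0 to 3.
= 8 + 168 + 672 + 560 = 1408.

1408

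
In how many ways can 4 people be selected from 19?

3876

This is C(19,4) = 3876.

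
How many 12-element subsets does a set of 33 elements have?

354817320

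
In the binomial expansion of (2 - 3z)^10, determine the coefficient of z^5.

The general term is C(10,j)·(2)^j·(-3z)^(10-j); the z^5 term has j = 5.
C(10,5) = 252.
Coefficient = C(10,5) · 2^5 · (-3)^5 = 252 · 32 · (-243) = -1959552.

-1959552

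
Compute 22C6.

74613

C(22,6) = (22·21·20·19·18·17) / 6! = 53721360 / 720 = 74613.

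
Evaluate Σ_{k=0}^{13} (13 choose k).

8192

The entries of row 13 sum to 2^13 = 8192.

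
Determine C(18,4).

3060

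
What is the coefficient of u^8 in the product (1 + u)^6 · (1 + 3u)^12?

28231038

Coefficient of u^8 = Σ_{j} C(6,j)·1^j·C(12,8-j)·3^(8-j) for j from 0 to 6.
= 3247695 + 10392624 + 10103940 + 3849120 + 601425 + 35640 + 594 = 28231038.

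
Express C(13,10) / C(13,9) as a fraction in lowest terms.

2/5

C(n,k+1)/C(n,k) = (n−k)/(k+1) = (13−9)/(9+1) = 4/10 = 2/5.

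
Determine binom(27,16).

C(27,16) = C(27,11) by symmetry.
C(27,11) = (27·26·25·24·23·22·21·20·19·18·17) / 11! = 520431047136000 / 39916800 = 13037895.

13037895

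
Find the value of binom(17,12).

C(17,12) = C(17,5) by symmetry.
C(17,5) = (17·16·15·14·13) / 5! = 742560 / 120 = 6188.

6188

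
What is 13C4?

715

C(13,4) = (13·12·11·10) / 4! = 17160 / 24 = 715.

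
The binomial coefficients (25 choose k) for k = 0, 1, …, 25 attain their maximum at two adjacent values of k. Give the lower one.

For odd n = 25, C(25,k) peaks at k = (n−1)/2 and (n+1)/2; the lower is 12.

12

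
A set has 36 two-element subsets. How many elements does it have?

9

n(n−1)/2 = 36 ⇒ n(n−1) = 72. Since 9·8 = 72, n = 9.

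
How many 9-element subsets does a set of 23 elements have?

817190

C(23,9) = (23·22·21·20·19·18·17·16·15) / 9! = 296541907200 / 362880 = 817190.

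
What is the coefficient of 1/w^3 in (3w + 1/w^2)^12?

1732104

General term: C(12,j)·(3w)^j·(1/w^2)^(12-j), with w-exponent 1j − 2(12−j) = 3j − 24.
Set 3j − 24 = -3: j = 7.
C(12,7) = 792; 3^7 = 2187; 1^5 = 1.
Coefficient = 792 · 2187 · 1 = 1732104.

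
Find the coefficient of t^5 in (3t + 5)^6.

The general term is C(6,j)·(3t)^j·(5)^(6-j); the t^5 term has j = 5.
C(6,5) = 6.
Coefficient = C(6,5) · 3^5 · 5^1 = 6 · 243 · 5 = 7290.

7290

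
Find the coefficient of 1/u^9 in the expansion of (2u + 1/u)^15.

General term: C(15,j)·(2u)^j·(1/u)^(15-j), with u-exponent 1j − 1(15−j) = 2j − 15.
Set 2j − 15 = -9: j = 3.
C(15,3) = 455; 2^3 = 8; 1^12 = 1.
Coefficient = 455 · 8 · 1 = 3640.

3640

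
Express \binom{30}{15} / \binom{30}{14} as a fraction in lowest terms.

C(n,k+1)/C(n,k) = (n−k)/(k+1) = (30−14)/(14+1) = 16/15.

16/15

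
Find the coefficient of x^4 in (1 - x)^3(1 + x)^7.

Coefficient of x^4 = Σ_{j} C(3,j)·(-1)^j·C(7,4-j)·1^(4-j) for j from 0 to 3.
= 35 + (-105) + 63 + (-7) = -14.

-14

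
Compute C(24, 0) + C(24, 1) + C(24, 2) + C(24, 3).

2325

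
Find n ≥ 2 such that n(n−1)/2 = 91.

14

n(n−1)/2 = 91 ⇒ n(n−1) = 182. Since 14·13 = 182, n = 14.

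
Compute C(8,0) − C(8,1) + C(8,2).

21

The partial alternating sum Σ_{k=0}^{2} (−1)^k C(8,k) = (−1)^2 C(7,2) = 21.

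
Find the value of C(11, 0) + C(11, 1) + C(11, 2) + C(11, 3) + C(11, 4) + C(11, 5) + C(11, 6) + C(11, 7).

1816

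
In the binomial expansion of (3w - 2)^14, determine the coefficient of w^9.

The general term is C(14,j)·(3w)^j·(-2)^(14-j); the w^9 term has j = 9.
C(14,9) = 2002.
Coefficient = C(14,9) · 3^9 · (-2)^5 = 2002 · 19683 · (-32) = -1260971712.

-1260971712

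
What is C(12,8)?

495

C(12,8) = C(12,4) by symmetry.
C(12,4) = (12·11·10·9) / 4! = 11880 / 24 = 495.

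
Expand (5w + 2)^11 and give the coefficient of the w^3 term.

5280000

The general term is C(11,j)·(5w)^j·(2)^(11-j); the w^3 term has j = 3.
C(11,3) = 165.
Coefficient = C(11,3) · 5^3 · 2^8 = 165 · 125 · 256 = 5280000.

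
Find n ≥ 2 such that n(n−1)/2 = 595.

n(n−1)/2 = 595 ⇒ n(n−1) = 1190. Since 35·34 = 1190, n = 35.

35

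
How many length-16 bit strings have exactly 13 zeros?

560

Choose the 13 positions: C(16,13) = 560.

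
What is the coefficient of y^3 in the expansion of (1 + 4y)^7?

2240

The general term is C(7,j)·(1)^j·(4y)^(7-j); the y^3 term has j = 4.
C(7,4) = 35.
Coefficient = C(7,4) · 4^3 = 35 · 64 = 2240.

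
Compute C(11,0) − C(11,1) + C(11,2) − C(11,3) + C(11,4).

The partial alternating sum Σ_{k=0}^{4} (−1)^k C(11,k) = (−1)^4 C(10,4) = 210.

210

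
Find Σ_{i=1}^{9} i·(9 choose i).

2304

Differentiating (1+x)^9 and setting x=1: Σ i·C(9,i) = 9·2^8 = 2304.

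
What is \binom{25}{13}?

C(25,13) = C(25,12) by symmetry.
C(25,12) = (25·24·23·22·21·20·19·18·17·16·15·14) / 12! = 2490952020480000 / 479001600 = 5200300.

5200300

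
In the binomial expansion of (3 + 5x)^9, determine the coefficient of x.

The general term is C(9,j)·(3)^j·(5x)^(9-j); the x^1 term has j = 8.
C(9,8) = 9.
Coefficient = C(9,8) · 3^8 · 5^1 = 9 · 6561 · 5 = 295245.

295245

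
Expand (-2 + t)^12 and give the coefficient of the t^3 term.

-112640

The general term is C(12,j)·(-2)^j·(t)^(12-j); the t^3 term has j = 9.
C(12,9) = 220.
Coefficient = C(12,9) · (-2)^9 = 220 · (-512) = -112640.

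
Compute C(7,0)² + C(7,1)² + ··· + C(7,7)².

3432

Σ C(7,j)² is the coefficient of x^7 in (1+x)^7(1+x)^7 = (1+x)^14, i.e. C(14,7) = 3432.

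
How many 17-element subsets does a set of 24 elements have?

346104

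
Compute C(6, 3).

20

C(6,3) = (6·5·4) / 3! = 120 / 6 = 20.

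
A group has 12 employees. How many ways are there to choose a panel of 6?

This is C(12,6) = 924.

924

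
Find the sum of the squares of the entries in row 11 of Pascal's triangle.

705432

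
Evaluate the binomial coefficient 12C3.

220

C(12,3) = (12·11·10) / 3! = 1320 / 6 = 220.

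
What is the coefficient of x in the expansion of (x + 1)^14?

14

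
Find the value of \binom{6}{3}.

20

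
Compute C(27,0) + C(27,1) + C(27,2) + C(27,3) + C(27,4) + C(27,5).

1 + 27 + 351 + 2925 + 17550 + 80730 = 101584.

101584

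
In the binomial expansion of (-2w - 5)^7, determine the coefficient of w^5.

-16800

The general term is C(7,j)·(-2w)^j·(-5)^(7-j); the w^5 term has j = 5.
C(7,5) = 21.
Coefficient = C(7,5) · (-2)^5 · (-5)^2 = 21 · (-32) · 25 = -16800.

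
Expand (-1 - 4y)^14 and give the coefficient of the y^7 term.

56229888

The general term is C(14,j)·(-1)^j·(-4y)^(14-j); the y^7 term has j = 7.
C(14,7) = 3432.
Coefficient = C(14,7) · (-1)^7 · (-4)^7 = 3432 · (-1) · (-16384) = 56229888.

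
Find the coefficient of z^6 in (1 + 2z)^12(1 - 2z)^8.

Coefficient of z^6 = Σ_{j} C(12,j)·2^j·C(8,6-j)·(-2)^(6-j) for j from 0 to 6.
= 1792 + (-43008) + 295680 + (-788480) + 887040 + (-405504) + 59136 = 6656.

6656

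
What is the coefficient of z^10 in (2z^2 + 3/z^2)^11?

General term: C(11,j)·(2z^2)^j·(3/z^2)^(11-j), with z-exponent 2j − 2(11−j) = 4j − 22.
Set 4j − 22 = 10: j = 8.
C(11,8) = 165; 2^8 = 256; 3^3 = 27.
Coefficient = 165 · 256 · 27 = 1140480.

1140480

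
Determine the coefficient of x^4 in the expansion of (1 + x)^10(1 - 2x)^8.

Coefficient of x^4 = Σ_{j} C(10,j)·1^j·C(8,4-j)·(-2)^(4-j) for j from 0 to 4.
= 1120 + (-4480) + 5040 + (-1920) + 210 = -30.

-30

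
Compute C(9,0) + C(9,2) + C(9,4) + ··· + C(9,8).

256

Even-i terms of row 9 sum to 2^8 = 256.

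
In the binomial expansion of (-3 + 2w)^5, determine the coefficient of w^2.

-1080

The general term is C(5,j)·(-3)^j·(2w)^(5-j); the w^2 term has j = 3.
C(5,3) = 10.
Coefficient = C(5,3) · (-3)^3 · 2^2 = 10 · (-27) · 4 = -1080.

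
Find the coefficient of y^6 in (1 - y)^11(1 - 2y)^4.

Coefficient of y^6 = Σ_{j} C(11,j)·(-1)^j·C(4,6-j)·(-2)^(6-j) for j from 2 to 6.
= 880 + 5280 + 7920 + 3696 + 462 = 18238.

18238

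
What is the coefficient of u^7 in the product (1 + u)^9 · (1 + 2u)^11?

Coefficient of u^7 = Σ_{j} C(9,j)·1^j·C(11,7-j)·2^(7-j) for j from 0 to 7.
= 42240 + 266112 + 532224 + 443520 + 166320 + 27720 + 1848 + 36 = 1480020.

1480020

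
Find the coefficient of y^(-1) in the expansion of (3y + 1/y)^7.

945

General term: C(7,j)·(3y)^j·(1/y)^(7-j), with y-exponent 1j − 1(7−j) = 2j − 7.
Set 2j − 7 = -1: j = 3.
C(7,3) = 35; 3^3 = 27; 1^4 = 1.
Coefficient = 35 · 27 · 1 = 945.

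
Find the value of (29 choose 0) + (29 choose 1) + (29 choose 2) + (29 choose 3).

1 + 29 + 406 + 3654 = 4090.

4090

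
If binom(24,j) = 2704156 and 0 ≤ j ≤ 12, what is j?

C(24,j) increases on 0 ≤ j ≤ 12. C(24,11) = 2496144 and C(24,12) = 2704156, so j = 12.

12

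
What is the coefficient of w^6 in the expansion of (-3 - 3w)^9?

-1653372

The general term is C(9,j)·(-3)^j·(-3w)^(9-j); the w^6 term has j = 3.
C(9,3) = 84.
Coefficient = C(9,3) · (-3)^3 · (-3)^6 = 84 · (-27) · 729 = -1653372.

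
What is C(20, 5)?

C(20,5) = (20·19·18·17·16) / 5! = 1860480 / 120 = 15504.

15504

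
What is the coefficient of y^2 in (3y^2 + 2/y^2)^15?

5404164480

General term: C(15,j)·(3y^2)^j·(2/y^2)^(15-j), with y-exponent 2j − 2(15−j) = 4j − 30.
Set 4j − 30 = 2: j = 8.
C(15,8) = 6435; 3^8 = 6561; 2^7 = 128.
Coefficient = 6435 · 6561 · 128 = 5404164480.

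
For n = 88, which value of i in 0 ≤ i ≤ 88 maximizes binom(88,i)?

44

C(88,i) is maximized at i = 88/2 = 44.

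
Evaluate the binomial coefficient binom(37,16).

12875774670

C(37,16) = (37·36·35·34·33·32·31·30·29·28·27·26·25·24·23·22) / 16! = 269397128065642536960000 / 20922789888000 = 12875774670.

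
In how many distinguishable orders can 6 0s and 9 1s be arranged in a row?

5005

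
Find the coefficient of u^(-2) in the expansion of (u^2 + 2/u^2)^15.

1647360

General term: C(15,j)·(u^2)^j·(2/u^2)^(15-j), with u-exponent 2j − 2(15−j) = 4j − 30.
Set 4j − 30 = -2: j = 7.
C(15,7) = 6435; 1^7 = 1; 2^8 = 256.
Coefficient = 6435 · 1 · 256 = 1647360.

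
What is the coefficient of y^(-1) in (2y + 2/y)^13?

14057472

General term: C(13,j)·(2y)^j·(2/y)^(13-j), with y-exponent 1j − 1(13−j) = 2j − 13.
Set 2j − 13 = -1: j = 6.
C(13,6) = 1716; 2^6 = 64; 2^7 = 128.
Coefficient = 1716 · 64 · 128 = 14057472.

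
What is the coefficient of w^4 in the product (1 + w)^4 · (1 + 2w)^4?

Coefficient of w^4 = Σ_{j} C(4,j)·1^j·C(4,4-j)·2^(4-j) for j from 0 to 4.
= 16 + 128 + 144 + 32 + 1 = 321.

321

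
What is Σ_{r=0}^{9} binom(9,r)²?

48620

Σ C(9,r)² is the coefficient of x^9 in (1+x)^9(1+x)^9 = (1+x)^18, i.e. C(18,9) = 48620.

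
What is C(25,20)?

C(25,20) = C(25,5) by symmetry.
C(25,5) = (25·24·23·22·21) / 5! = 6375600 / 120 = 53130.

53130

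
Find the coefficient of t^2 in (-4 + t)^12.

69206016

The general term is C(12,j)·(-4)^j·(t)^(12-j); the t^2 term has j = 10.
C(12,10) = 66.
Coefficient = C(12,10) · (-4)^10 = 66 · 1048576 = 69206016.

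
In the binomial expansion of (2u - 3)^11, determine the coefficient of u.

1299078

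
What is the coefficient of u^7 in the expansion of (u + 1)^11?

330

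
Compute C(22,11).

705432

C(22,11) = (22·21·20·19·18·17·16·15·14·13·12) / 11! = 28158588057600 / 39916800 = 705432.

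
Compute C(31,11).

C(31,11) = (31·30·29·28·27·26·25·24·23·22·21) / 11! = 3379847863392000 / 39916800 = 84672315.

84672315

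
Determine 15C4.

C(15,4) = (15·14·13·12) / 4! = 32760 / 24 = 1365.

1365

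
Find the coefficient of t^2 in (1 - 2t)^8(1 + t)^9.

Coefficient of t^2 = Σ_{j} C(8,j)·(-2)^j·C(9,2-j)·1^(2-j) for j from 0 to 2.
= 36 + (-144) + 112 = 4.

4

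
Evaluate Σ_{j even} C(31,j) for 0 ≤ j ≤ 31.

1073741824

Half of (1+1)^31 + (1−1)^31 gives the even-index sum: 2^30 = 1073741824.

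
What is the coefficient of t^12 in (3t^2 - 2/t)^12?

51963120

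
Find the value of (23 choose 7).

245157

C(23,7) = (23·22·21·20·19·18·17) / 7! = 1235591280 / 5040 = 245157.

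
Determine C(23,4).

8855

C(23,4) = (23·22·21·20) / 4! = 212520 / 24 = 8855.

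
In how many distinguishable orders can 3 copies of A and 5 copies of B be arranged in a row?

56

Choose positions for the A's: C(8,3) = 56.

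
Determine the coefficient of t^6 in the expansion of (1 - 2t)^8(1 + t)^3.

Coefficient of t^6 = Σ_{j} C(8,j)·(-2)^j·C(3,6-j)·1^(6-j) for j from 3 to 6.
= (-448) + 3360 + (-5376) + 1792 = -672.

-672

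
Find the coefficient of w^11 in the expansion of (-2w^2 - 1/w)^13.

General term: C(13,j)·(-2w^2)^j·(-1/w)^(13-j), with w-exponent 2j − 1(13−j) = 3j − 13.
Set 3j − 13 = 11: j = 8.
C(13,8) = 1287; (-2)^8 = 256; (-1)^5 = -1.
Coefficient = 1287 · 256 · (-1) = -329472.

-329472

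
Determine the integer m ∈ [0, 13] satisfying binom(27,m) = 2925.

3

C(27,m) increases on 0 ≤ m ≤ 13. C(27,2) = 351 and C(27,3) = 2925, so m = 3.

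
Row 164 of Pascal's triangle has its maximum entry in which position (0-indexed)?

C(164,m) is maximized at m = 164/2 = 82.

82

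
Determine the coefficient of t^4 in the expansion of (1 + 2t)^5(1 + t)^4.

Coefficient of t^4 = Σ_{j} C(5,j)·2^j·C(4,4-j)·1^(4-j) for j from 0 to 4.
= 1 + 40 + 240 + 320 + 80 = 681.

681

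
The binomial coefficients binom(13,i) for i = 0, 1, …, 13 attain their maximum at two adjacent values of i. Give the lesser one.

6

For odd n = 13, C(13,i) peaks at i = (n−1)/2 and (n+1)/2; the lesser is 6.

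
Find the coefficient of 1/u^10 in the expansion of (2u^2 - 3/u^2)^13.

General term: C(13,j)·(2u^2)^j·(-3/u^2)^(13-j), with u-exponent 2j − 2(13−j) = 4j − 26.
Set 4j − 26 = -10: j = 4.
C(13,4) = 715; 2^4 = 16; (-3)^9 = -19683.
Coefficient = 715 · 16 · (-19683) = -225173520.

-225173520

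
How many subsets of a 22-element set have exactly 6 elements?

74613

Choose the 6 positions: C(22,6) = 74613.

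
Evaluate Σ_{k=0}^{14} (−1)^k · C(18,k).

The partial alternating sum Σ_{k=0}^{14} (−1)^k C(18,k) = (−1)^14 C(17,14) = 680.

680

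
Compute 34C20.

C(34,20) = C(34,14) by symmetry.
C(34,14) = (34·33·32·31·30·29·28·27·26·25·24·23·22·21) / 14! = 121350057687226368000 / 87178291200 = 1391975640.

1391975640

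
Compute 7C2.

C(7,2) = (7·6) / 2! = 42 / 2 = 21.

21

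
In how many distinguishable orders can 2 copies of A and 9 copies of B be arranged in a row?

55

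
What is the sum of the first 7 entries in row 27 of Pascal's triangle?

397594

1 + 27 + 351 + 2925 + 17550 + 80730 + 296010 = 397594.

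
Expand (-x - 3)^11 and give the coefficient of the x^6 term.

-112266

The general term is C(11,j)·(-x)^j·(-3)^(11-j); the x^6 term has j = 6.
C(11,6) = 462.
Coefficient = C(11,6) · (-3)^5 = 462 · (-243) = -112266.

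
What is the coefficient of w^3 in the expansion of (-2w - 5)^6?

20000

The general term is C(6,j)·(-2w)^j·(-5)^(6-j); the w^3 term has j = 3.
C(6,3) = 20.
Coefficient = C(6,3) · (-2)^3 · (-5)^3 = 20 · (-8) · (-125) = 20000.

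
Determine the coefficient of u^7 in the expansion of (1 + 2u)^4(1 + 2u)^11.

823680

Coefficient of u^7 = Σ_{j} C(4,j)·2^j·C(11,7-j)·2^(7-j) for j from 0 to 4.
= 42240 + 236544 + 354816 + 168960 + 21120 = 823680.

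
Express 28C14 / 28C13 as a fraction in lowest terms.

C(n,k+1)/C(n,k) = (n−k)/(k+1) = (28−13)/(13+1) = 15/14.

15/14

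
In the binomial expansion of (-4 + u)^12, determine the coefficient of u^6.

3784704

The general term is C(12,j)·(-4)^j·(u)^(12-j); the u^6 term has j = 6.
C(12,6) = 924.
Coefficient = C(12,6) · (-4)^6 = 924 · 4096 = 3784704.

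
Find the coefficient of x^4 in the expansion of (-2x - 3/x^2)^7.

-1344

General term: C(7,j)·(-2x)^j·(-3/x^2)^(7-j), with x-exponent 1j − 2(7−j) = 3j − 14.
Set 3j − 14 = 4: j = 6.
C(7,6) = 7; (-2)^6 = 64; (-3)^1 = -3.
Coefficient = 7 · 64 · (-3) = -1344.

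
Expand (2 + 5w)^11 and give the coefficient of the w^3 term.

5280000

The general term is C(11,j)·(2)^j·(5w)^(11-j); the w^3 term has j = 8.
C(11,8) = 165.
Coefficient = C(11,8) · 2^8 · 5^3 = 165 · 256 · 125 = 5280000.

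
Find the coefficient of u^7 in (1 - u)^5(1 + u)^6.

-10

Coefficient of u^7 = Σ_{j} C(5,j)·(-1)^j·C(6,7-j)·1^(7-j) for j from 1 to 5.
= (-5) + 60 + (-150) + 100 + (-15) = -10.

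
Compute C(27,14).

20058300

C(27,14) = C(27,13) by symmetry.
C(27,13) = (27·26·25·24·23·22·21·20·19·18·17·16·15) / 13! = 124903451312640000 / 6227020800 = 20058300.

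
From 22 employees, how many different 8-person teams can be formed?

319770

This is C(22,8) = 319770.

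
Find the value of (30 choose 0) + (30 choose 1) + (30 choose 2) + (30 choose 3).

4526

1 + 30 + 435 + 4060 = 4526.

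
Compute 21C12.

293930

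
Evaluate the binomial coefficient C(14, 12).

91

C(14,12) = C(14,2) by symmetry.
C(14,2) = (14·13) / 2! = 182 / 2 = 91.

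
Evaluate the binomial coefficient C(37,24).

C(37,24) = C(37,13) by symmetry.
C(37,13) = (37·36·35·34·33·32·31·30·29·28·27·26·25) / 13! = 22183557976419840000 / 6227020800 = 3562467300.

3562467300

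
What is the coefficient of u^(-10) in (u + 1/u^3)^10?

General term: C(10,j)·(u)^j·(1/u^3)^(10-j), with u-exponent 1j − 3(10−j) = 4j − 30.
Set 4j − 30 = -10: j = 5.
C(10,5) = 252; 1^5 = 1; 1^5 = 1.
Coefficient = 252 · 1 · 1 = 252.

252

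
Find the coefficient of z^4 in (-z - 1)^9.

The general term is C(9,j)·(-z)^j·(-1)^(9-j); the z^4 term has j = 4.
C(9,4) = 126.
Coefficient = C(9,4) · (-1)^5 = 126 · (-1) = -126.

-126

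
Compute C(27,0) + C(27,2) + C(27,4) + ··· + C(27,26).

Even-j terms of row 27 sum to 2^26 = 67108864.

67108864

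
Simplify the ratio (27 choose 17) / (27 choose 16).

C(n,k+1)/C(n,k) = (n−k)/(k+1) = (27−16)/(16+1) = 11/17.

11/17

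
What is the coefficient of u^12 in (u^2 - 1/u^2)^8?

-8

General term: C(8,j)·(u^2)^j·(-1/u^2)^(8-j), with u-exponent 2j − 2(8−j) = 4j − 16.
Set 4j − 16 = 12: j = 7.
C(8,7) = 8; 1^7 = 1; (-1)^1 = -1.
Coefficient = 8 · 1 · (-1) = -8.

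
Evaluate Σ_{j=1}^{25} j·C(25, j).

Since j·C(25,j) = 25·C(24,j−1), the sum is 25·2^24 = 25·16777216 = 419430400.

419430400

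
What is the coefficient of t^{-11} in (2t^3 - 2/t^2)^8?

General term: C(8,j)·(2t^3)^j·(-2/t^2)^(8-j), with t-exponent 3j − 2(8−j) = 5j − 16.
Set 5j − 16 = -11: j = 1.
C(8,1) = 8; 2^1 = 2; (-2)^7 = -128.
Coefficient = 8 · 2 · (-128) = -2048.

-2048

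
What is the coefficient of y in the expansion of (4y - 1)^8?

The general term is C(8,j)·(4y)^j·(-1)^(8-j); the y^1 term has j = 1.
C(8,1) = 8.
Coefficient = C(8,1) · 4^1 · (-1)^7 = 8 · 4 · (-1) = -32.

-32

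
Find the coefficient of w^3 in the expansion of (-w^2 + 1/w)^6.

-20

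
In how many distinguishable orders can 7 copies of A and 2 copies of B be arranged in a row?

Choose positions for the A's: C(9,7) = 36.

36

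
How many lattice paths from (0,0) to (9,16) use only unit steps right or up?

2042975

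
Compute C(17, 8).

C(17,8) = (17·16·15·14·13·12·11·10) / 8! = 980179200 / 40320 = 24310.

24310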